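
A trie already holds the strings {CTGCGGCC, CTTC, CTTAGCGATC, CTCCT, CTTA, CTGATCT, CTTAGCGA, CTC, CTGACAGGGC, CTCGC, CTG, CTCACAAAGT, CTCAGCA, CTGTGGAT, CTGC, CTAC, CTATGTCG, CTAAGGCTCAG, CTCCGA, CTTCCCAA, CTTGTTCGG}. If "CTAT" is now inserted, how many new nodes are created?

Every character of "CTAT" already lies on an existing path (it is a prefix of some stored word).
No new nodes are needed: 0.

0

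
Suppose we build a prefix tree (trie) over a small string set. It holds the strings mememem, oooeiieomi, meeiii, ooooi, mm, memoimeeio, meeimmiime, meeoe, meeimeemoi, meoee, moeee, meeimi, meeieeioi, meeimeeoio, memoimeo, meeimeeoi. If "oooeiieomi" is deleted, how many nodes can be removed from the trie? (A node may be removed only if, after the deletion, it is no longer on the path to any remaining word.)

7

After clearing the end-marker at "oooeiieomi", prune upward until reaching a node still needed by another word.
The suffix "eiieomi" (7 nodes) is used only by "oooeiieomi"; the node for "ooo" still has the child "o", so pruning stops there.
Nodes removed: 7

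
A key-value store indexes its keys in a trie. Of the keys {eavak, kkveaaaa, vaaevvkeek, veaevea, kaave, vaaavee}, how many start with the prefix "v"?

Traverse to the node for "v", then collect every word in that subtree.
Matches: "vaaavee", "vaaevvkeek", "veaevea"
Count: 3

3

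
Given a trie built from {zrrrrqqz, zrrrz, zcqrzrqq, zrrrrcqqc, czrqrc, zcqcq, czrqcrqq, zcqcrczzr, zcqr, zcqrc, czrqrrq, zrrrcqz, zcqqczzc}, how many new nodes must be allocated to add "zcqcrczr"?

1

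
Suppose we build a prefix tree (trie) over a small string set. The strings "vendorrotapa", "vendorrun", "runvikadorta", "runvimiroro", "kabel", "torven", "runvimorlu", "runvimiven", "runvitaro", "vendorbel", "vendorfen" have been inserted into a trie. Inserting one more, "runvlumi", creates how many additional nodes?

4

"runv" is already a path in the trie; the remaining "lumi" must be added.
So 8 − 4 = 4 new nodes.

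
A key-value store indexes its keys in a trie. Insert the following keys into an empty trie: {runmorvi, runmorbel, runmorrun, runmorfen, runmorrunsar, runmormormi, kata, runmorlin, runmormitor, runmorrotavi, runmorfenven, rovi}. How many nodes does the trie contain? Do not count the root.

47

Trace insertions, counting only characters that open a new branch:
  "runmorvi" → 8 new (r, u, n, m, o, r, v, i)
  "runmorbel" → prefix "runmor" already present; 3 new (b, e, l)
  "runmorrun" → prefix "runmor" already present; 3 new (r, u, n)
  "runmorfen" → prefix "runmor" already present; 3 new (f, e, n)
  "runmorrunsar" → prefix "runmorrun" already present; 3 new (s, a, r)
  "runmormormi" → prefix "runmor" already present; 5 new (m, o, r, m, i)
  "kata" → 4 new (k, a, t, a)
  "runmorlin" → prefix "runmor" already present; 3 new (l, i, n)
  "runmormitor" → prefix "runmorm" already present; 4 new (i, t, o, r)
  "runmorrotavi" → prefix "runmorr" already present; 5 new (o, t, a, v, i)
  "runmorfenven" → prefix "runmorfen" already present; 3 new (v, e, n)
  "rovi" → prefix "r" already present; 3 new (o, v, i)
Total nodes = 8 + 3 + 3 + 3 + 3 + 5 + 4 + 3 + 4 + 5 + 3 + 3 = 47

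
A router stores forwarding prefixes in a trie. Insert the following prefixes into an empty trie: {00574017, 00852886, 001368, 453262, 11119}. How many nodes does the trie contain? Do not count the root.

Trace insertions, counting only characters that open a new branch:
  "00574017" → 8 new (0, 0, 5, 7, 4, 0, 1, 7)
  "00852886" → prefix "00" already present; 6 new (8, 5, 2, 8, 8, 6)
  "001368" → prefix "00" already present; 4 new (1, 3, 6, 8)
  "453262" → 6 new (4, 5, 3, 2, 6, 2)
  "11119" → 5 new (1, 1, 1, 1, 9)
Total nodes = 8 + 6 + 4 + 6 + 5 = 29

29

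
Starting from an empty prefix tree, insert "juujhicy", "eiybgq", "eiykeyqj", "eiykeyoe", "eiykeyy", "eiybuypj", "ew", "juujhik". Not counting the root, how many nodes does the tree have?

28

Trie structure (* marks end of a word):
(root)
├─ e
│  ├─ i
│  │  └─ y
│  │     ├─ b
│  │     │  ├─ g
│  │     │  │  └─ q *
│  │     │  └─ u
│  │     │     └─ y
│  │     │        └─ p
│  │     │           └─ j *
│  │     └─ k
│  │        └─ e
│  │           └─ y
│  │              ├─ o
│  │              │  └─ e *
│  │              ├─ q
│  │              │  └─ j *
│  │              └─ y *
│  └─ w *
└─ j
   └─ u
      └─ u
         └─ j
            └─ h
               └─ i
                  ├─ c
                  │  └─ y *
                  └─ k *
Counting every labelled node above: 28.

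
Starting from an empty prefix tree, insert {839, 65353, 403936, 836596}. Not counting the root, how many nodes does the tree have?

18

Count nodes per top-level branch (shared prefixes stored once):
  '4'-branch (403936): 6 nodes
  '6'-branch (65353): 5 nodes
  '8'-branch (836596, 839): 7 nodes
Sum: 18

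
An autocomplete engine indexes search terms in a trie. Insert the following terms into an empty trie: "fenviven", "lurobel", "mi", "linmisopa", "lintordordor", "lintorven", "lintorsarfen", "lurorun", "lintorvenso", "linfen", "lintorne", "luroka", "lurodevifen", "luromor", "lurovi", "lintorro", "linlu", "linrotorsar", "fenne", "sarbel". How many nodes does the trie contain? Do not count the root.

For each word, the new-node count is its length minus the longest prefix already in the trie:
  "fenviven" → 8 new (f, e, n, v, i, v, e, n)
  "lurobel" → 7 new (l, u, r, o, b, e, l)
  "mi" → 2 new (m, i)
  "linmisopa" → prefix "l" already present; 8 new (i, n, m, i, s, o, p, a)
  "lintordordor" → prefix "lin" already present; 9 new (t, o, r, d, o, r, d, o, r)
  "lintorven" → prefix "lintor" already present; 3 new (v, e, n)
  "lintorsarfen" → prefix "lintor" already present; 6 new (s, a, r, f, e, n)
  "lurorun" → prefix "luro" already present; 3 new (r, u, n)
  "lintorvenso" → prefix "lintorven" already present; 2 new (s, o)
  "linfen" → prefix "lin" already present; 3 new (f, e, n)
  "lintorne" → prefix "lintor" already present; 2 new (n, e)
  "luroka" → prefix "luro" already present; 2 new (k, a)
  "lurodevifen" → prefix "luro" already present; 7 new (d, e, v, i, f, e, n)
  "luromor" → prefix "luro" already present; 3 new (m, o, r)
  "lurovi" → prefix "luro" already present; 2 new (v, i)
  "lintorro" → prefix "lintor" already present; 2 new (r, o)
  "linlu" → prefix "lin" already present; 2 new (l, u)
  "linrotorsar" → prefix "lin" already present; 8 new (r, o, t, o, r, s, a, r)
  "fenne" → prefix "fen" already present; 2 new (n, e)
  "sarbel" → 6 new (s, a, r, b, e, l)
Total nodes = 8 + 7 + 2 + 8 + 9 + 3 + 6 + 3 + 2 + 3 + 2 + 2 + 7 + 3 + 2 + 2 + 2 + 8 + 2 + 6 = 87

87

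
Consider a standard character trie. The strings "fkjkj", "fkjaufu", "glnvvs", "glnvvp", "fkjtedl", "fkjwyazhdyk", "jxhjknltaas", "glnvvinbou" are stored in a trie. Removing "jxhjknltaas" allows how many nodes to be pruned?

11

After clearing the end-marker at "jxhjknltaas", prune upward until reaching a node still needed by another word.
No other word shares any prefix with "jxhjknltaas", so all 11 of its nodes go.
Nodes removed: 11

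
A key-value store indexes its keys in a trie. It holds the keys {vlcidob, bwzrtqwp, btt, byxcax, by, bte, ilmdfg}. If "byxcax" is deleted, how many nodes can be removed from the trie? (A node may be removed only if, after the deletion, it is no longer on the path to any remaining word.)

4

After clearing the end-marker at "byxcax", prune upward until reaching a node still needed by another word.
The suffix "xcax" (4 nodes) is used only by "byxcax"; "by" is itself a stored word, so pruning stops there.
Nodes removed: 4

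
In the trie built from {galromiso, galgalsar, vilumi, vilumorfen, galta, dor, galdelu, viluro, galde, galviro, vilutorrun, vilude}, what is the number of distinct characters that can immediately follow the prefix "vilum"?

Follow the path "vilum" to its node, then look at its outgoing edges.
Distinct next characters after "vilum": i, o.
That node has 2 child edges.

2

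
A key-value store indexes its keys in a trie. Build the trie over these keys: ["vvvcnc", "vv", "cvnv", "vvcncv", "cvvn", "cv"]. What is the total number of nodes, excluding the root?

For each word, the new-node count is its length minus the longest prefix already in the trie:
  "vvvcnc" → 6 new (v, v, v, c, n, c)
  "vv" → prefix "vv" already present; 0 new (none)
  "cvnv" → 4 new (c, v, n, v)
  "vvcncv" → prefix "vv" already present; 4 new (c, n, c, v)
  "cvvn" → prefix "cv" already present; 2 new (v, n)
  "cv" → prefix "cv" already present; 0 new (none)
Total nodes = 6 + 0 + 4 + 4 + 2 + 0 = 16

16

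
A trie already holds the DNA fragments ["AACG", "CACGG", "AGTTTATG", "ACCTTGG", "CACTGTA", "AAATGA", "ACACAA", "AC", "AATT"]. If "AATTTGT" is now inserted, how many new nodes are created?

3

"AATT" is already a path in the trie; the remaining "TGT" must be added.
New nodes needed: |"AATTTGT"| − 4 = 7 − 4 = 3.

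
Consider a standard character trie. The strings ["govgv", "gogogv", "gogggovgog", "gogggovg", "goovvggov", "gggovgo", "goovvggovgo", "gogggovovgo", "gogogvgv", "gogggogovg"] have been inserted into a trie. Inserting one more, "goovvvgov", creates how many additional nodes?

4

The longest prefix of "goovvvgov" already in the trie is "goovv" (length 5).
So 9 − 5 = 4 new nodes.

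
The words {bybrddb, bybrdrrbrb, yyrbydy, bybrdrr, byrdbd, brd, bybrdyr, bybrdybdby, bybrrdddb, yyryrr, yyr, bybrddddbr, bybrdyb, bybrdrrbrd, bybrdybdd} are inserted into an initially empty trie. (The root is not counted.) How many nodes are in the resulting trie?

Trace insertions, counting only characters that open a new branch:
  "bybrddb" → 7 new (b, y, b, r, d, d, b)
  "bybrdrrbrb" → prefix "bybrd" already present; 5 new (r, r, b, r, b)
  "yyrbydy" → 7 new (y, y, r, b, y, d, y)
  "bybrdrr" → prefix "bybrdrr" already present; 0 new (none)
  "byrdbd" → prefix "by" already present; 4 new (r, d, b, d)
  "brd" → prefix "b" already present; 2 new (r, d)
  "bybrdyr" → prefix "bybrd" already present; 2 new (y, r)
  "bybrdybdby" → prefix "bybrdy" already present; 4 new (b, d, b, y)
  "bybrrdddb" → prefix "bybr" already present; 5 new (r, d, d, d, b)
  "yyryrr" → prefix "yyr" already present; 3 new (y, r, r)
  "yyr" → prefix "yyr" already present; 0 new (none)
  "bybrddddbr" → prefix "bybrdd" already present; 4 new (d, d, b, r)
  "bybrdyb" → prefix "bybrdyb" already present; 0 new (none)
  "bybrdrrbrd" → prefix "bybrdrrbr" already present; 1 new (d)
  "bybrdybdd" → prefix "bybrdybd" already present; 1 new (d)
Total nodes = 7 + 5 + 7 + 0 + 4 + 2 + 2 + 4 + 5 + 3 + 0 + 4 + 0 + 1 + 1 = 45

45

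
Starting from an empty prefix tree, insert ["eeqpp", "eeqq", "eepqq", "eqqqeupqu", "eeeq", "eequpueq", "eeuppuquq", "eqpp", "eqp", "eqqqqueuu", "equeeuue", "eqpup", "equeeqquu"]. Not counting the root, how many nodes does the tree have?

50

Count nodes per top-level branch (shared prefixes stored once):
  'e'-branch (eeeq, eepqq, eeqpp, eeqq, eequpueq, eeuppuquq, eqp, eqpp, eqpup, eqqqeupqu, eqqqqueuu, equeeqquu, equeeuue): 50 nodes
Sum: 50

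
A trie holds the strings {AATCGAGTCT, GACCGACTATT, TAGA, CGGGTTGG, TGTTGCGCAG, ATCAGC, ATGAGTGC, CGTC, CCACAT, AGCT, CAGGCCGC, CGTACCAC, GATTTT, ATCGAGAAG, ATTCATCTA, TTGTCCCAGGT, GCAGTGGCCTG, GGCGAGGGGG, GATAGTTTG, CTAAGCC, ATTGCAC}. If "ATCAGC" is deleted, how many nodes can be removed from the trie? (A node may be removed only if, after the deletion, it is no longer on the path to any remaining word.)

Walk "ATCAGC" from the leaf back toward the root, removing each node that no remaining word uses.
The suffix "AGC" (3 nodes) is used only by "ATCAGC"; the node for "ATC" still has the child "G", so pruning stops there.
Nodes removed: 3

3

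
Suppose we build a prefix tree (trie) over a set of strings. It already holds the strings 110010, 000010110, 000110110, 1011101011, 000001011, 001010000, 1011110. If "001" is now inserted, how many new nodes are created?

Every character of "001" already lies on an existing path (it is a prefix of some stored word).
No new nodes are needed: 0.

0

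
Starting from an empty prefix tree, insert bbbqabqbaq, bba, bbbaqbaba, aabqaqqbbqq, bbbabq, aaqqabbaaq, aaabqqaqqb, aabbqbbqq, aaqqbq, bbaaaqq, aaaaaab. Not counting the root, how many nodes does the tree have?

Count nodes per top-level branch (shared prefixes stored once):
  'a'-branch (aaaaaab, aaabqqaqqb, aabbqbbqq, aabqaqqbbqq, aaqqabbaaq, aaqqbq): 39 nodes
  'b'-branch (bba, bbaaaqq, bbbabq, bbbaqbaba, bbbqabqbaq): 23 nodes
Sum: 62

62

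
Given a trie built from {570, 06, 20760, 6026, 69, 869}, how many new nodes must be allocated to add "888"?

2

Walking "888" from the root, the first 1 characters ("8") follow existing edges; "8" is the first miss.
Each of the 2 remaining characters creates one node.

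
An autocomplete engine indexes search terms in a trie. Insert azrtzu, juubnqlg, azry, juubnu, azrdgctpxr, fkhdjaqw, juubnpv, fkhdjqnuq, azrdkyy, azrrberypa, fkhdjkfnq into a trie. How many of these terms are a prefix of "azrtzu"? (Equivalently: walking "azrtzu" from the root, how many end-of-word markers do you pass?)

1

Walk "azrtzu" from the root; an end-of-word marker is hit whenever a stored word is a prefix of "azrtzu".
Prefixes of the query that are stored words: "azrtzu"
Count: 1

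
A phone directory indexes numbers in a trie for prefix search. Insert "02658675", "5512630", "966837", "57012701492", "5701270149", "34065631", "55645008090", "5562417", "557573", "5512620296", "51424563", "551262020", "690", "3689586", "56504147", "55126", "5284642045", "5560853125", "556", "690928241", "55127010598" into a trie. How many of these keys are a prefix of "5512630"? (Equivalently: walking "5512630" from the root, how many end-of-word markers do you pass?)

2

Traverse "5512630" character by character; count nodes along the way that are marked as word ends.
Prefixes of the query that are stored words: "55126", "5512630"
Count: 2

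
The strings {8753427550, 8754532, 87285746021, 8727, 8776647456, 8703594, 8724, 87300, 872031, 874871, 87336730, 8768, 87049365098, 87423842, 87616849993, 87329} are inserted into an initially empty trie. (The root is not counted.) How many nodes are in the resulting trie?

78

For each word, the new-node count is its length minus the longest prefix already in the trie:
  "8753427550" → 10 new (8, 7, 5, 3, 4, 2, 7, 5, 5, 0)
  "8754532" → prefix "875" already present; 4 new (4, 5, 3, 2)
  "87285746021" → prefix "87" already present; 9 new (2, 8, 5, 7, 4, 6, 0, 2, 1)
  "8727" → prefix "872" already present; 1 new (7)
  "8776647456" → prefix "87" already present; 8 new (7, 6, 6, 4, 7, 4, 5, 6)
  "8703594" → prefix "87" already present; 5 new (0, 3, 5, 9, 4)
  "8724" → prefix "872" already present; 1 new (4)
  "87300" → prefix "87" already present; 3 new (3, 0, 0)
  "872031" → prefix "872" already present; 3 new (0, 3, 1)
  "874871" → prefix "87" already present; 4 new (4, 8, 7, 1)
  "87336730" → prefix "873" already present; 5 new (3, 6, 7, 3, 0)
  "8768" → prefix "87" already present; 2 new (6, 8)
  "87049365098" → prefix "870" already present; 8 new (4, 9, 3, 6, 5, 0, 9, 8)
  "87423842" → prefix "874" already present; 5 new (2, 3, 8, 4, 2)
  "87616849993" → prefix "876" already present; 8 new (1, 6, 8, 4, 9, 9, 9, 3)
  "87329" → prefix "873" already present; 2 new (2, 9)
Total nodes = 10 + 4 + 9 + 1 + 8 + 5 + 1 + 3 + 3 + 4 + 5 + 2 + 8 + 5 + 8 + 2 = 78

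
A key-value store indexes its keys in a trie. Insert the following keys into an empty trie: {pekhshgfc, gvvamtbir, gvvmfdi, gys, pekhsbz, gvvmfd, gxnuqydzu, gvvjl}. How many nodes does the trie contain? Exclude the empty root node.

36

Trie structure (* marks end of a word):
(root)
├─ g
│  ├─ v
│  │  └─ v
│  │     ├─ a
│  │     │  └─ m
│  │     │     └─ t
│  │     │        └─ b
│  │     │           └─ i
│  │     │              └─ r *
│  │     ├─ j
│  │     │  └─ l *
│  │     └─ m
│  │        └─ f
│  │           └─ d *
│  │              └─ i *
│  ├─ x
│  │  └─ n
│  │     └─ u
│  │        └─ q
│  │           └─ y
│  │              └─ d
│  │                 └─ z
│  │                    └─ u *
│  └─ y
│     └─ s *
└─ p
   └─ e
      └─ k
         └─ h
            └─ s
               ├─ b
               │  └─ z *
               └─ h
                  └─ g
                     └─ f
                        └─ c *
Counting every labelled node above: 36.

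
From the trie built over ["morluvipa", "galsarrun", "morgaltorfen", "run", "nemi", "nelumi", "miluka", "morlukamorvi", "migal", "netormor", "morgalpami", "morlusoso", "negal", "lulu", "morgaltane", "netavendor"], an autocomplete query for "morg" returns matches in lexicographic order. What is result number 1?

morgalpami

Words with prefix "morg", in lexicographic order: "morgalpami", "morgaltane", "morgaltorfen"
The 1st is morgalpami.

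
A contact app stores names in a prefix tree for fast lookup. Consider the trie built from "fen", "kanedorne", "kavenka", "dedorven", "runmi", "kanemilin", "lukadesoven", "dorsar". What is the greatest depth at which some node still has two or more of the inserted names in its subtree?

4

Equivalently: take the maximum, over all pairs, of their longest common prefix length.
e.g. "kanedorne" and "kanemilin" share the prefix "kane" of length 4; no pair shares a longer one.
Longest shared-prefix length: 4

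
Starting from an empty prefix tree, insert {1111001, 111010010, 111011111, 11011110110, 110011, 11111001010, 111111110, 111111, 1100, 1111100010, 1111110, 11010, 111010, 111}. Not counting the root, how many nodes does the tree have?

45

Insert word by word; a character creates a node only if that edge doesn't already exist:
  "1111001" → 7 new (1, 1, 1, 1, 0, 0, 1)
  "111010010" → prefix "111" already present; 6 new (0, 1, 0, 0, 1, 0)
  "111011111" → prefix "11101" already present; 4 new (1, 1, 1, 1)
  "11011110110" → prefix "11" already present; 9 new (0, 1, 1, 1, 1, 0, 1, 1, 0)
  "110011" → prefix "110" already present; 3 new (0, 1, 1)
  "11111001010" → prefix "1111" already present; 7 new (1, 0, 0, 1, 0, 1, 0)
  "111111110" → prefix "11111" already present; 4 new (1, 1, 1, 0)
  "111111" → prefix "111111" already present; 0 new (none)
  "1100" → prefix "1100" already present; 0 new (none)
  "1111100010" → prefix "1111100" already present; 3 new (0, 1, 0)
  "1111110" → prefix "111111" already present; 1 new (0)
  "11010" → prefix "1101" already present; 1 new (0)
  "111010" → prefix "111010" already present; 0 new (none)
  "111" → prefix "111" already present; 0 new (none)
Total nodes = 7 + 6 + 4 + 9 + 3 + 7 + 4 + 0 + 0 + 3 + 1 + 1 + 0 + 0 = 45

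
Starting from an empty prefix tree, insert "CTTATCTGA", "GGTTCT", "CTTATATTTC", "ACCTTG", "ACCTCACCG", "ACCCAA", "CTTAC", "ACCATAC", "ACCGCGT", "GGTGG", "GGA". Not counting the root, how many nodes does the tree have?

46

Insert word by word; a character creates a node only if that edge doesn't already exist:
  "CTTATCTGA" → 9 new (C, T, T, A, T, C, T, G, A)
  "GGTTCT" → 6 new (G, G, T, T, C, T)
  "CTTATATTTC" → prefix "CTTAT" already present; 5 new (A, T, T, T, C)
  "ACCTTG" → 6 new (A, C, C, T, T, G)
  "ACCTCACCG" → prefix "ACCT" already present; 5 new (C, A, C, C, G)
  "ACCCAA" → prefix "ACC" already present; 3 new (C, A, A)
  "CTTAC" → prefix "CTTA" already present; 1 new (C)
  "ACCATAC" → prefix "ACC" already present; 4 new (A, T, A, C)
  "ACCGCGT" → prefix "ACC" already present; 4 new (G, C, G, T)
  "GGTGG" → prefix "GGT" already present; 2 new (G, G)
  "GGA" → prefix "GG" already present; 1 new (A)
Total nodes = 9 + 6 + 5 + 6 + 5 + 3 + 1 + 4 + 4 + 2 + 1 = 46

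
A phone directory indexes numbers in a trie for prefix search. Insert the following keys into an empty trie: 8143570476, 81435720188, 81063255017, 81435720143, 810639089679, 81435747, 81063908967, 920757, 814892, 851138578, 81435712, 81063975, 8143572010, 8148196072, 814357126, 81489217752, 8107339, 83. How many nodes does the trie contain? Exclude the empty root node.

74

Insert word by word; a character creates a node only if that edge doesn't already exist:
  "8143570476" → 10 new (8, 1, 4, 3, 5, 7, 0, 4, 7, 6)
  "81435720188" → prefix "814357" already present; 5 new (2, 0, 1, 8, 8)
  "81063255017" → prefix "81" already present; 9 new (0, 6, 3, 2, 5, 5, 0, 1, 7)
  "81435720143" → prefix "814357201" already present; 2 new (4, 3)
  "810639089679" → prefix "81063" already present; 7 new (9, 0, 8, 9, 6, 7, 9)
  "81435747" → prefix "814357" already present; 2 new (4, 7)
  "81063908967" → prefix "81063908967" already present; 0 new (none)
  "920757" → 6 new (9, 2, 0, 7, 5, 7)
  "814892" → prefix "814" already present; 3 new (8, 9, 2)
  "851138578" → prefix "8" already present; 8 new (5, 1, 1, 3, 8, 5, 7, 8)
  "81435712" → prefix "814357" already present; 2 new (1, 2)
  "81063975" → prefix "810639" already present; 2 new (7, 5)
  "8143572010" → prefix "814357201" already present; 1 new (0)
  "8148196072" → prefix "8148" already present; 6 new (1, 9, 6, 0, 7, 2)
  "814357126" → prefix "81435712" already present; 1 new (6)
  "81489217752" → prefix "814892" already present; 5 new (1, 7, 7, 5, 2)
  "8107339" → prefix "810" already present; 4 new (7, 3, 3, 9)
  "83" → prefix "8" already present; 1 new (3)
Total nodes = 10 + 5 + 9 + 2 + 7 + 2 + 0 + 6 + 3 + 8 + 2 + 2 + 1 + 6 + 1 + 5 + 4 + 1 = 74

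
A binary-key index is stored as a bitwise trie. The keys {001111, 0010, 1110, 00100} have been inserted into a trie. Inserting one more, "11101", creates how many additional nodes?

1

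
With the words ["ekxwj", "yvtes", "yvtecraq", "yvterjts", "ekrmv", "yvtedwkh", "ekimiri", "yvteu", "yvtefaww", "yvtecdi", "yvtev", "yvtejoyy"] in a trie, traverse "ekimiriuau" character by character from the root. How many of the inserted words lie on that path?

Traverse "ekimiriuau" character by character; count nodes along the way that are marked as word ends.
Prefixes of the query that are stored words: "ekimiri"
Count: 1

1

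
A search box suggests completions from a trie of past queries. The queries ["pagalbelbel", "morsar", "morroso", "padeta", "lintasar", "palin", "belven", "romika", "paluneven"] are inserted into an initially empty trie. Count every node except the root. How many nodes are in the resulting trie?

54

Insert word by word; a character creates a node only if that edge doesn't already exist:
  "pagalbelbel" → 11 new (p, a, g, a, l, b, e, l, b, e, l)
  "morsar" → 6 new (m, o, r, s, a, r)
  "morroso" → prefix "mor" already present; 4 new (r, o, s, o)
  "padeta" → prefix "pa" already present; 4 new (d, e, t, a)
  "lintasar" → 8 new (l, i, n, t, a, s, a, r)
  "palin" → prefix "pa" already present; 3 new (l, i, n)
  "belven" → 6 new (b, e, l, v, e, n)
  "romika" → 6 new (r, o, m, i, k, a)
  "paluneven" → prefix "pal" already present; 6 new (u, n, e, v, e, n)
Total nodes = 11 + 6 + 4 + 4 + 8 + 3 + 6 + 6 + 6 = 54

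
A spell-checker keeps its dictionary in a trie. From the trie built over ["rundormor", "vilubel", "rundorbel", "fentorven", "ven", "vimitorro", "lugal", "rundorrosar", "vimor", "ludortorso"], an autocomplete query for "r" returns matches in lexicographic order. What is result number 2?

rundormor

Filter for "r…" and sort: "rundorbel", "rundormor", "rundorrosar"
The 2nd is rundormor.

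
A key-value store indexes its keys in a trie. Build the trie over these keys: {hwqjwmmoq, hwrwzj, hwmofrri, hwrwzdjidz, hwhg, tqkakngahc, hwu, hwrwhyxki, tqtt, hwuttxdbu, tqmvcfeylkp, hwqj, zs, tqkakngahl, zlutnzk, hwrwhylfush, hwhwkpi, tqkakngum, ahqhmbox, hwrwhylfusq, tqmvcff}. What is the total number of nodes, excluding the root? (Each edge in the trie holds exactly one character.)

Insert word by word; a character creates a node only if that edge doesn't already exist:
  "hwqjwmmoq" → 9 new (h, w, q, j, w, m, m, o, q)
  "hwrwzj" → prefix "hw" already present; 4 new (r, w, z, j)
  "hwmofrri" → prefix "hw" already present; 6 new (m, o, f, r, r, i)
  "hwrwzdjidz" → prefix "hwrwz" already present; 5 new (d, j, i, d, z)
  "hwhg" → prefix "hw" already present; 2 new (h, g)
  "tqkakngahc" → 10 new (t, q, k, a, k, n, g, a, h, c)
  "hwu" → prefix "hw" already present; 1 new (u)
  "hwrwhyxki" → prefix "hwrw" already present; 5 new (h, y, x, k, i)
  "tqtt" → prefix "tq" already present; 2 new (t, t)
  "hwuttxdbu" → prefix "hwu" already present; 6 new (t, t, x, d, b, u)
  "tqmvcfeylkp" → prefix "tq" already present; 9 new (m, v, c, f, e, y, l, k, p)
  "hwqj" → prefix "hwqj" already present; 0 new (none)
  "zs" → 2 new (z, s)
  "tqkakngahl" → prefix "tqkakngah" already present; 1 new (l)
  "zlutnzk" → prefix "z" already present; 6 new (l, u, t, n, z, k)
  "hwrwhylfush" → prefix "hwrwhy" already present; 5 new (l, f, u, s, h)
  "hwhwkpi" → prefix "hwh" already present; 4 new (w, k, p, i)
  "tqkakngum" → prefix "tqkakng" already present; 2 new (u, m)
  "ahqhmbox" → 8 new (a, h, q, h, m, b, o, x)
  "hwrwhylfusq" → prefix "hwrwhylfus" already present; 1 new (q)
  "tqmvcff" → prefix "tqmvcf" already present; 1 new (f)
Total nodes = 9 + 4 + 6 + 5 + 2 + 10 + 1 + 5 + 2 + 6 + 9 + 0 + 2 + 1 + 6 + 5 + 4 + 2 + 8 + 1 + 1 = 89

89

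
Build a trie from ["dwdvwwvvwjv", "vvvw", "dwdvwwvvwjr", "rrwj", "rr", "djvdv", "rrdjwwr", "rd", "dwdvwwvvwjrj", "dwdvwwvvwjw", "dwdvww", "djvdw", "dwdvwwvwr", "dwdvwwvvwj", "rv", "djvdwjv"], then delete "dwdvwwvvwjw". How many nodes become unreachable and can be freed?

1

A node on "dwdvwwvvwjw"'s path can go only if nothing else ends at it or branches off below it.
The suffix "w" (1 node) is used only by "dwdvwwvvwjw"; the node for "dwdvwwvvwj" still has the child "v", so pruning stops there.
Nodes removed: 1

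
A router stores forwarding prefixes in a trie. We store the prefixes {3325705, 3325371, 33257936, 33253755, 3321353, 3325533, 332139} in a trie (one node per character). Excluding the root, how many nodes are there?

Count nodes per top-level branch (shared prefixes stored once):
  '3'-branch (3321353, 332139, 3325371, 33253755, 3325533, 3325705, 33257936): 23 nodes
Sum: 23

23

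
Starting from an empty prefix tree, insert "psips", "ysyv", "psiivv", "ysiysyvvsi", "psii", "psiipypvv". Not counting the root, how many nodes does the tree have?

25

Trace insertions, counting only characters that open a new branch:
  "psips" → 5 new (p, s, i, p, s)
  "ysyv" → 4 new (y, s, y, v)
  "psiivv" → prefix "psi" already present; 3 new (i, v, v)
  "ysiysyvvsi" → prefix "ys" already present; 8 new (i, y, s, y, v, v, s, i)
  "psii" → prefix "psii" already present; 0 new (none)
  "psiipypvv" → prefix "psii" already present; 5 new (p, y, p, v, v)
Total nodes = 5 + 4 + 3 + 8 + 0 + 5 = 25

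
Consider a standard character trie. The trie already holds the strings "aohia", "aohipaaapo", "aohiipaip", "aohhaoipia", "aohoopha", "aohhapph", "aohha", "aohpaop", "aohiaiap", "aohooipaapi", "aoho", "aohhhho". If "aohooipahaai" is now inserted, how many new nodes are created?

Walking "aohooipahaai" from the root, the first 8 characters ("aohooipa") follow existing edges; "h" is the first miss.
Each of the 4 remaining characters creates one node.

4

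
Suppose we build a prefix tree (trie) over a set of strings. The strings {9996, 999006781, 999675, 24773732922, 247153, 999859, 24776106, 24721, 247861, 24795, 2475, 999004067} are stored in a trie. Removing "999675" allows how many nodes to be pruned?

2

Walk "999675" from the leaf back toward the root, removing each node that no remaining word uses.
The suffix "75" (2 nodes) is used only by "999675"; "9996" is itself a stored word, so pruning stops there.
Nodes removed: 2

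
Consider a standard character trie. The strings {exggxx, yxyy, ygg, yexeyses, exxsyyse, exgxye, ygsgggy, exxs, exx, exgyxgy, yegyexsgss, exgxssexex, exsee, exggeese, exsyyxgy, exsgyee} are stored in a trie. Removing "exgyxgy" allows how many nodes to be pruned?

4

A node on "exgyxgy"'s path can go only if nothing else ends at it or branches off below it.
The suffix "yxgy" (4 nodes) is used only by "exgyxgy"; the node for "exg" still has the child "g", so pruning stops there.
Nodes removed: 4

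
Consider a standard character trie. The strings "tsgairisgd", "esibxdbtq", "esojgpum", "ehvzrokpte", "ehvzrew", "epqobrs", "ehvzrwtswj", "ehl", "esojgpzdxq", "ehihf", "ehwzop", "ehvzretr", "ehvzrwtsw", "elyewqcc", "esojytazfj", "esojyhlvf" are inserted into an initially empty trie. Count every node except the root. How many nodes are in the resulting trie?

Count nodes per top-level branch (shared prefixes stored once):
  'e'-branch (ehihf, ehl, ehvzretr, ehvzrew, ehvzrokpte, ehvzrwtsw, ehvzrwtswj, ehwzop, elyewqcc, epqobrs, esibxdbtq, esojgpum, esojgpzdxq, esojyhlvf, esojytazfj): 68 nodes
  't'-branch (tsgairisgd): 10 nodes
Sum: 78

78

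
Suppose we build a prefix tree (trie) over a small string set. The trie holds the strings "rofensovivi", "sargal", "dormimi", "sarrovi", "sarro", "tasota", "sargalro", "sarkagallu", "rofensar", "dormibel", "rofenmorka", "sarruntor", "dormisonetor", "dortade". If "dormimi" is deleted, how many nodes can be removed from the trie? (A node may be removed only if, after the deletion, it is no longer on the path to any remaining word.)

Walk "dormimi" from the leaf back toward the root, removing each node that no remaining word uses.
The suffix "mi" (2 nodes) is used only by "dormimi"; the node for "dormi" still has the child "b", so pruning stops there.
Nodes removed: 2

2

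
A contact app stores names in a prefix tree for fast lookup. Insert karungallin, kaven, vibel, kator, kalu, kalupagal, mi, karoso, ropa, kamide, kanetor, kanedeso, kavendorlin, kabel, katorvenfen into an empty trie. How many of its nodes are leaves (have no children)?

A leaf is a node with no children — equivalently, the end of a word that is not a proper prefix of any other stored word.
Those words: "kabel", "kalupagal", "kamide", "kanedeso", "kanetor", "karoso", "karungallin", "katorvenfen", "kavendorlin", "mi", "ropa", "vibel"
Leaf count: 12

12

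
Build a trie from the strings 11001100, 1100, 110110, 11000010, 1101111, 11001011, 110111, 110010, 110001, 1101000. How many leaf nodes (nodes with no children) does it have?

7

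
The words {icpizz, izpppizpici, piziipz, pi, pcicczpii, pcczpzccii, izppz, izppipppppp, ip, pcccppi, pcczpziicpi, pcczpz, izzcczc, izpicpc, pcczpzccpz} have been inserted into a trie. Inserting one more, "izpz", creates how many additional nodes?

1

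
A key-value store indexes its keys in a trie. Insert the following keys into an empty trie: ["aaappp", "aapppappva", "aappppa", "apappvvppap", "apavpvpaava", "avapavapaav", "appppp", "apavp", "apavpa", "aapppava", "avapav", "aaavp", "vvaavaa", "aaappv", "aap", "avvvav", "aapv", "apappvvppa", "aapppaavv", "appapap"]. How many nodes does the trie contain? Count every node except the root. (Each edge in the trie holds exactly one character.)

73

For each word, the new-node count is its length minus the longest prefix already in the trie:
  "aaappp" → 6 new (a, a, a, p, p, p)
  "aapppappva" → prefix "aa" already present; 8 new (p, p, p, a, p, p, v, a)
  "aappppa" → prefix "aappp" already present; 2 new (p, a)
  "apappvvppap" → prefix "a" already present; 10 new (p, a, p, p, v, v, p, p, a, p)
  "apavpvpaava" → prefix "apa" already present; 8 new (v, p, v, p, a, a, v, a)
  "avapavapaav" → prefix "a" already present; 10 new (v, a, p, a, v, a, p, a, a, v)
  "appppp" → prefix "ap" already present; 4 new (p, p, p, p)
  "apavp" → prefix "apavp" already present; 0 new (none)
  "apavpa" → prefix "apavp" already present; 1 new (a)
  "aapppava" → prefix "aapppa" already present; 2 new (v, a)
  "avapav" → prefix "avapav" already present; 0 new (none)
  "aaavp" → prefix "aaa" already present; 2 new (v, p)
  "vvaavaa" → 7 new (v, v, a, a, v, a, a)
  "aaappv" → prefix "aaapp" already present; 1 new (v)
  "aap" → prefix "aap" already present; 0 new (none)
  "avvvav" → prefix "av" already present; 4 new (v, v, a, v)
  "aapv" → prefix "aap" already present; 1 new (v)
  "apappvvppa" → prefix "apappvvppa" already present; 0 new (none)
  "aapppaavv" → prefix "aapppa" already present; 3 new (a, v, v)
  "appapap" → prefix "app" already present; 4 new (a, p, a, p)
Total nodes = 6 + 8 + 2 + 10 + 8 + 10 + 4 + 0 + 1 + 2 + 0 + 2 + 7 + 1 + 0 + 4 + 1 + 0 + 3 + 4 = 73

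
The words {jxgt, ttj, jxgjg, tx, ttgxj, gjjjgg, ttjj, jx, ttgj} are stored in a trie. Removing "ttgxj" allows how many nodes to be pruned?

Walk "ttgxj" from the leaf back toward the root, removing each node that no remaining word uses.
The suffix "xj" (2 nodes) is used only by "ttgxj"; the node for "ttg" still has the child "j", so pruning stops there.
Nodes removed: 2

2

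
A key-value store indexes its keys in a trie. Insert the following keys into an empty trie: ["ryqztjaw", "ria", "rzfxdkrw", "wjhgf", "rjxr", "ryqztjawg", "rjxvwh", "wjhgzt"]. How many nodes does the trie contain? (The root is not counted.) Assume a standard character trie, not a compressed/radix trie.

Trace insertions, counting only characters that open a new branch:
  "ryqztjaw" → 8 new (r, y, q, z, t, j, a, w)
  "ria" → prefix "r" already present; 2 new (i, a)
  "rzfxdkrw" → prefix "r" already present; 7 new (z, f, x, d, k, r, w)
  "wjhgf" → 5 new (w, j, h, g, f)
  "rjxr" → prefix "r" already present; 3 new (j, x, r)
  "ryqztjawg" → prefix "ryqztjaw" already present; 1 new (g)
  "rjxvwh" → prefix "rjx" already present; 3 new (v, w, h)
  "wjhgzt" → prefix "wjhg" already present; 2 new (z, t)
Total nodes = 8 + 2 + 7 + 5 + 3 + 1 + 3 + 2 = 31

31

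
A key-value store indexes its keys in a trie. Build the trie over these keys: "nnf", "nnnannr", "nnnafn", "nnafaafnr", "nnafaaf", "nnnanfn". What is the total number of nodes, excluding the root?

Trace insertions, counting only characters that open a new branch:
  "nnf" → 3 new (n, n, f)
  "nnnannr" → prefix "nn" already present; 5 new (n, a, n, n, r)
  "nnnafn" → prefix "nnna" already present; 2 new (f, n)
  "nnafaafnr" → prefix "nn" already present; 7 new (a, f, a, a, f, n, r)
  "nnafaaf" → prefix "nnafaaf" already present; 0 new (none)
  "nnnanfn" → prefix "nnnan" already present; 2 new (f, n)
Total nodes = 3 + 5 + 2 + 7 + 0 + 2 = 19

19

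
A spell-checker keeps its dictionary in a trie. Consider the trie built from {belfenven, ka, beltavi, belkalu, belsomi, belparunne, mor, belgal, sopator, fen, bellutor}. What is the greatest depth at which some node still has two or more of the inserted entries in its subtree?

Look for the deepest trie node that still has at least two words in its subtree.
"belfenven" and "belgal" agree on "bel" (3 characters) before diverging; nothing deeper is shared.
Longest shared-prefix length: 3

3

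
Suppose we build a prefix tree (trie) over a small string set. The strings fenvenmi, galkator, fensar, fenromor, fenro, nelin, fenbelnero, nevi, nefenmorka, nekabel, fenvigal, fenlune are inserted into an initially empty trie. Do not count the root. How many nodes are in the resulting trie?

Trace insertions, counting only characters that open a new branch:
  "fenvenmi" → 8 new (f, e, n, v, e, n, m, i)
  "galkator" → 8 new (g, a, l, k, a, t, o, r)
  "fensar" → prefix "fen" already present; 3 new (s, a, r)
  "fenromor" → prefix "fen" already present; 5 new (r, o, m, o, r)
  "fenro" → prefix "fenro" already present; 0 new (none)
  "nelin" → 5 new (n, e, l, i, n)
  "fenbelnero" → prefix "fen" already present; 7 new (b, e, l, n, e, r, o)
  "nevi" → prefix "ne" already present; 2 new (v, i)
  "nefenmorka" → prefix "ne" already present; 8 new (f, e, n, m, o, r, k, a)
  "nekabel" → prefix "ne" already present; 5 new (k, a, b, e, l)
  "fenvigal" → prefix "fenv" already present; 4 new (i, g, a, l)
  "fenlune" → prefix "fen" already present; 4 new (l, u, n, e)
Total nodes = 8 + 8 + 3 + 5 + 0 + 5 + 7 + 2 + 8 + 5 + 4 + 4 = 59

59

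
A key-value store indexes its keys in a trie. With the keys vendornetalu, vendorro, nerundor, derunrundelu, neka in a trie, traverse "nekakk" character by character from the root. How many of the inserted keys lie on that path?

1

Check each prefix of "nekakk" against the stored set — each match is an end-marker on the path.
Prefixes of the query that are stored words: "neka"
Count: 1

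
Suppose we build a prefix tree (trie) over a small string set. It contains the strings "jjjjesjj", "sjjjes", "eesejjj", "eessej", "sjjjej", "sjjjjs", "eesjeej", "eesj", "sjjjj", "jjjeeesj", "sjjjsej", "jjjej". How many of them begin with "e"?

Filter for entries beginning with "e":
Matches: "eesejjj", "eesj", "eesjeej", "eessej"
Count: 4

4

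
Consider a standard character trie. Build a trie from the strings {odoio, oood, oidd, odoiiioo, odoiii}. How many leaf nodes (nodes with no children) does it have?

A leaf is a node with no children — equivalently, the end of a word that is not a proper prefix of any other stored word.
Those words: "odoiiioo", "odoio", "oidd", "oood"
Leaf count: 4

4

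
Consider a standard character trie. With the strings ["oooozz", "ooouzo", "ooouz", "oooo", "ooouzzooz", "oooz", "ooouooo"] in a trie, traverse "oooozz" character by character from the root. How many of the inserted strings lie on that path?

Traverse "oooozz" character by character; count nodes along the way that are marked as word ends.
Prefixes of the query that are stored words: "oooo", "oooozz"
Count: 2

2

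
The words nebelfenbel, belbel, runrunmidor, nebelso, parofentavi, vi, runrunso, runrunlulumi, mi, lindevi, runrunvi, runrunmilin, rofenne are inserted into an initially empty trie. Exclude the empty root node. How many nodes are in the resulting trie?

71

For each word, the new-node count is its length minus the longest prefix already in the trie:
  "nebelfenbel" → 11 new (n, e, b, e, l, f, e, n, b, e, l)
  "belbel" → 6 new (b, e, l, b, e, l)
  "runrunmidor" → 11 new (r, u, n, r, u, n, m, i, d, o, r)
  "nebelso" → prefix "nebel" already present; 2 new (s, o)
  "parofentavi" → 11 new (p, a, r, o, f, e, n, t, a, v, i)
  "vi" → 2 new (v, i)
  "runrunso" → prefix "runrun" already present; 2 new (s, o)
  "runrunlulumi" → prefix "runrun" already present; 6 new (l, u, l, u, m, i)
  "mi" → 2 new (m, i)
  "lindevi" → 7 new (l, i, n, d, e, v, i)
  "runrunvi" → prefix "runrun" already present; 2 new (v, i)
  "runrunmilin" → prefix "runrunmi" already present; 3 new (l, i, n)
  "rofenne" → prefix "r" already present; 6 new (o, f, e, n, n, e)
Total nodes = 11 + 6 + 11 + 2 + 11 + 2 + 2 + 6 + 2 + 7 + 2 + 3 + 6 = 71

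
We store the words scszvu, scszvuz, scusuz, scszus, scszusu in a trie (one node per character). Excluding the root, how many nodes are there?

14

Insert word by word; a character creates a node only if that edge doesn't already exist:
  "scszvu" → 6 new (s, c, s, z, v, u)
  "scszvuz" → prefix "scszvu" already present; 1 new (z)
  "scusuz" → prefix "sc" already present; 4 new (u, s, u, z)
  "scszus" → prefix "scsz" already present; 2 new (u, s)
  "scszusu" → prefix "scszus" already present; 1 new (u)
Total nodes = 6 + 1 + 4 + 2 + 1 = 14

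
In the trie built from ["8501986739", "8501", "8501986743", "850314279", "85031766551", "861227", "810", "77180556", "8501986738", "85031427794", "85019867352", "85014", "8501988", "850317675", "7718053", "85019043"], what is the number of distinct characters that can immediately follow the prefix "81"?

1

The children of the "81" node are the distinct next characters among strings starting with "81".
Distinct next characters after "81": 0.
That node has 1 child edge.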